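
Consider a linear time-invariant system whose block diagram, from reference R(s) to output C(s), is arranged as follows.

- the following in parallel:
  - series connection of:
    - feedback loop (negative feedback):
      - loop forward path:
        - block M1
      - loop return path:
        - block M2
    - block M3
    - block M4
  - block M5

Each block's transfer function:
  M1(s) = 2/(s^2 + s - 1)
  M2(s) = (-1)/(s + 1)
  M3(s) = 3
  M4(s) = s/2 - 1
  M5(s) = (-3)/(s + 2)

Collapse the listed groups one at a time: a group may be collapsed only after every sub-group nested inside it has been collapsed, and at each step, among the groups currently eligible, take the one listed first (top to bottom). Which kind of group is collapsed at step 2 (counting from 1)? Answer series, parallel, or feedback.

The answer is series.

Reasoning:
1. close the feedback loop around M1, M2
2. multiply [M1/(1+M1*M2)], M3, M4 (series)
3. sum the parallel branches ([M1/(1+M1*M2)]*M3*M4), M5
The group at step 2 is a series group.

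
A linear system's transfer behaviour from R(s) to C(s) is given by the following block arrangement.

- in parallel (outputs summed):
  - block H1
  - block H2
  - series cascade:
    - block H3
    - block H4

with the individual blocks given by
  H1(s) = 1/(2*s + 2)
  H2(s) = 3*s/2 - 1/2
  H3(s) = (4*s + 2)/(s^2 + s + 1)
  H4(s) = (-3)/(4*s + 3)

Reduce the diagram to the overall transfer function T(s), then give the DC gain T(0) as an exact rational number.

Step 1: reduce the series chain H3, H4: (-12*s - 6)/(4*s^3 + 7*s^2 + 7*s + 3)
Step 2: reduce the parallel group H1, H2, (H3*H4): (12*s^5 + 29*s^4 + 35*s^3 - s^2 - 30*s - 12)/(8*s^4 + 22*s^3 + 28*s^2 + 20*s + 6)
That last expression is T(s); at s = 0 only the constant terms survive, so T(0) = -12/6 = -2.

Hence the answer: -2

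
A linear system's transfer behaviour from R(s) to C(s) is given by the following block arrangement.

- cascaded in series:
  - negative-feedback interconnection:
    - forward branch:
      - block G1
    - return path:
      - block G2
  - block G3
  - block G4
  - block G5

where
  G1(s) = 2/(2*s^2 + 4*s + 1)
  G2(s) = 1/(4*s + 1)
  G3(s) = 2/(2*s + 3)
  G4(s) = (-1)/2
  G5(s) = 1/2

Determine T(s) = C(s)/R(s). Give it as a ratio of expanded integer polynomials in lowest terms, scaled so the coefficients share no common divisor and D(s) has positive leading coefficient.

Answer: (-4*s - 1)/(16*s^4 + 60*s^3 + 70*s^2 + 30*s + 9)

Working:
Step 1 - apply the feedback formula to G1, G2 -> (8*s + 2)/(8*s^3 + 18*s^2 + 8*s + 3)
Step 2 - series reduction of [G1/(1+G1*G2)], G3, G4, G5, which is the overall transfer function T(s) = C(s)/R(s) in lowest terms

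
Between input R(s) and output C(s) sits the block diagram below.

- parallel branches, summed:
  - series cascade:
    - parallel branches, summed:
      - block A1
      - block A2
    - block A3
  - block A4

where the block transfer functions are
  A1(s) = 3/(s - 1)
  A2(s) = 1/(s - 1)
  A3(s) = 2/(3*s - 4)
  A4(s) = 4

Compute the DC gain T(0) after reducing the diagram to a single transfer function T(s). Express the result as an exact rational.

(1) reduce the parallel group A1, A2 = 4/(s - 1)
(2) multiply (A1+A2), A3 (series) = 8/(3*s^2 - 7*s + 4)
(3) sum the parallel branches ((A1+A2)*A3), A4 = (12*s^2 - 28*s + 24)/(3*s^2 - 7*s + 4)
The step-3 result is T(s). Setting s = 0: T(0) = 24/4 = 6.

Answer: 6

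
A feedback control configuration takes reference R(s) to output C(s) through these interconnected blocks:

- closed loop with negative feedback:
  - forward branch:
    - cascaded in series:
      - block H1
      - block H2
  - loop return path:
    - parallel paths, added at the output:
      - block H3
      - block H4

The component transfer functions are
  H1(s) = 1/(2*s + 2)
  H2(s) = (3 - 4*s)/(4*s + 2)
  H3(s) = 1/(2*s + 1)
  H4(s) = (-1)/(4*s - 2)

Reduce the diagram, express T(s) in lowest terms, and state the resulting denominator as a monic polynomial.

Answer: s^4 + 3*s^3/2 + s^2/8 - 3*s/32 - 17/64

Working:
(1) cascade H1, H2, giving (3 - 4*s)/(8*s^2 + 12*s + 4)
(2) combine H3, H4 in parallel, giving (2*s - 3)/(8*s^2 - 2)
(3) close the feedback loop around (H1*H2), (H3+H4), giving (-32*s^3 + 24*s^2 + 8*s - 6)/(64*s^4 + 96*s^3 + 8*s^2 - 6*s - 17)
Step 3 gives the fully reduced T(s), with no common factor left to cancel. The denominator's leading coefficient is 64, so divide each of its coefficients by 64 to get the monic form.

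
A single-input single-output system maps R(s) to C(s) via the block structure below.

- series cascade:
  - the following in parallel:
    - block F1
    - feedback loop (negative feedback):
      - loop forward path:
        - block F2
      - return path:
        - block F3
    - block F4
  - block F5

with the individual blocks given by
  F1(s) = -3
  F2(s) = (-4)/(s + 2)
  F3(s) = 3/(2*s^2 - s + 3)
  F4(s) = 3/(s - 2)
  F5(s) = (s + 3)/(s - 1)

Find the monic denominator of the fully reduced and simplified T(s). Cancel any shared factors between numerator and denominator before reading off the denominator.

Step 1. collapse the loop (F2 forward, F3 return) -> (-8*s^2 + 4*s - 12)/(2*s^3 + 3*s^2 + s - 6)
Step 2. sum the parallel branches F1, [F2/(1+F2*F3)], F4 -> (-6*s^4 + s^3 + 44*s^2 + 7*s - 30)/(2*s^4 - s^3 - 5*s^2 - 8*s + 12)
Step 3. combine (F1+[F2/(1+F2*F3)]+F4), F5 in series -> (-6*s^5 - 17*s^4 + 47*s^3 + 139*s^2 - 9*s - 90)/(2*s^5 - 3*s^4 - 4*s^3 - 3*s^2 + 20*s - 12)
Step 3 gives the fully reduced T(s), with no common factor left to cancel. The denominator's leading coefficient is 2, so divide each of its coefficients by 2 to get the monic form.

Hence the answer: s^5 - 3*s^4/2 - 2*s^3 - 3*s^2/2 + 10*s - 6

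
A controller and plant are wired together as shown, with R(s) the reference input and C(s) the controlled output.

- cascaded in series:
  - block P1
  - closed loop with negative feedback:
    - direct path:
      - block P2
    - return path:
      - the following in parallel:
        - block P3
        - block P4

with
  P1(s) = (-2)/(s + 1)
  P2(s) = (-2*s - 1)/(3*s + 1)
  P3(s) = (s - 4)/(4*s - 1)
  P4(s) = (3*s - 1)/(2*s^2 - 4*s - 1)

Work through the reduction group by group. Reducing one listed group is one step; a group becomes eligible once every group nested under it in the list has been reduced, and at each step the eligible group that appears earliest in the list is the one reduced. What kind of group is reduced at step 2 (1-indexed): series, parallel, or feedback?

Step 1 - reduce the parallel group P3, P4
Step 2 - close the feedback loop around P2, (P3+P4)
Step 3 - reduce the series chain P1, [P2/(1+P2*(P3+P4))]
Step 2 collapses a feedback group.

Therefore the answer is feedback.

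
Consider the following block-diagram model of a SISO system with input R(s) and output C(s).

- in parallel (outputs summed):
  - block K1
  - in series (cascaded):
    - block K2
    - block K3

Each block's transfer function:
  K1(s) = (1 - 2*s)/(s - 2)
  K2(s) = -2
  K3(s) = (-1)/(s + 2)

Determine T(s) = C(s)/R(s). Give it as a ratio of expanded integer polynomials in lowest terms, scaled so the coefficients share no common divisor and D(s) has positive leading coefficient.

First reduce the diagram to T(s).

Step 1. cascade K2, K3 -> 2/(s + 2)
Step 2. combine K1, (K2*K3) in parallel, which is the overall transfer function T(s) = C(s)/R(s) in lowest terms

Answer: (-2*s^2 - s - 2)/(s^2 - 4)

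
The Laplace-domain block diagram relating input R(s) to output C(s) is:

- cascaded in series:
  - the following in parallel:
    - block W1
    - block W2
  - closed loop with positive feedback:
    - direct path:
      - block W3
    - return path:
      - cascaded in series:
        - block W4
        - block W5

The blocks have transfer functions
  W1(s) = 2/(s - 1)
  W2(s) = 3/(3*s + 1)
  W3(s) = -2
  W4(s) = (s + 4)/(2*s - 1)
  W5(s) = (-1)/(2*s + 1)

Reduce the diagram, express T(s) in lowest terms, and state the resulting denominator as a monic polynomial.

The answer is s^4 - 7*s^3/6 - 9*s^2/4 + 5*s/3 + 3/4.

Reasoning:
Step 1 - add W1, W2 (parallel); result (9*s - 1)/(3*s^2 - 2*s - 1)
Step 2 - reduce the series chain W4, W5; result (-s - 4)/(4*s^2 - 1)
Step 3 - reduce the feedback loop with forward W3 and return (W4*W5); result (2 - 8*s^2)/(4*s^2 - 2*s - 9)
Step 4 - cascade (W1+W2), [W3/(1-W3*(W4*W5))]; result (-72*s^3 + 8*s^2 + 18*s - 2)/(12*s^4 - 14*s^3 - 27*s^2 + 20*s + 9)
No further cancellation is possible in the step-4 result, so that is T(s). Its denominator becomes monic after dividing by the leading coefficient 12.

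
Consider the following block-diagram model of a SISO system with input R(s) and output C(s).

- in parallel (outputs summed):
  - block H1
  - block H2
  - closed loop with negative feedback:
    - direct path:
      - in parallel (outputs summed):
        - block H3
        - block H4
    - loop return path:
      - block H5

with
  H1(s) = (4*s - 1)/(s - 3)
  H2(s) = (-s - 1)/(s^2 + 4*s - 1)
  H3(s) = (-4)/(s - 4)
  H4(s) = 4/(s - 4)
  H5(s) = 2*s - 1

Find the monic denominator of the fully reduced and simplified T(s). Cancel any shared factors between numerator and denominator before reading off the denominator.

Step 1: sum the parallel branches H3, H4: 0
Step 2: apply the feedback formula to (H3+H4), H5: 0
Step 3: add H1, H2, [(H3+H4)/(1+(H3+H4)*H5)] (parallel): (4*s^3 + 14*s^2 - 6*s + 4)/(s^3 + s^2 - 13*s + 3)
Step 3 gives the fully reduced T(s), with no common factor left to cancel. The denominator is already monic (leading coefficient 1).

Hence the answer: s^3 + s^2 - 13*s + 3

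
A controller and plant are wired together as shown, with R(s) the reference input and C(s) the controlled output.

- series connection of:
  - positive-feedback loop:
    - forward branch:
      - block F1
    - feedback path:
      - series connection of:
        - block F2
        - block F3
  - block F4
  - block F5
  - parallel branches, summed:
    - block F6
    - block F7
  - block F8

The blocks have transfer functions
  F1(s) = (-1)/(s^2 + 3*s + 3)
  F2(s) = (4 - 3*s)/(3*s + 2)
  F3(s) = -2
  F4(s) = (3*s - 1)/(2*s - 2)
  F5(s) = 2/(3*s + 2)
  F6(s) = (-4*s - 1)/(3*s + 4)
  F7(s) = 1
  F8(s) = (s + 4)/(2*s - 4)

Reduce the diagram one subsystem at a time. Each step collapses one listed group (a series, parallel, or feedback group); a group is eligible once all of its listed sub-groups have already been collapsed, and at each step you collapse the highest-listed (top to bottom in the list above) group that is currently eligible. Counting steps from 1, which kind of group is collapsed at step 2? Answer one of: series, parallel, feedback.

1. series reduction of F2, F3
2. reduce the feedback loop with forward F1 and return (F2*F3)
3. add F6, F7 (parallel)
4. series reduction of [F1/(1-F1*(F2*F3))], F4, F5, (F6+F7), F8
At step 2 the group reduced is feedback.

Answer: feedback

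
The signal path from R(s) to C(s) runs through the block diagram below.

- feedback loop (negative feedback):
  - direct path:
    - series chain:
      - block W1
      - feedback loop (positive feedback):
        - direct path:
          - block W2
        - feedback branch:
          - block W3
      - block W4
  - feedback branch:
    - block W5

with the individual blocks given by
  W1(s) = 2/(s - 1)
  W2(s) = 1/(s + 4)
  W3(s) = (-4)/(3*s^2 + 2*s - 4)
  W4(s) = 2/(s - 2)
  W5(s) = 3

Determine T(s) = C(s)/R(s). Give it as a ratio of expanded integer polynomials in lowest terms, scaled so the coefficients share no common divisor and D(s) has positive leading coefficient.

Answer: (12*s^2 + 8*s - 16)/(3*s^5 + 5*s^4 - 32*s^3 + 40*s^2 + 68*s - 72)

Working:
[1] close the feedback loop around W2, W3 gives (3*s^2 + 2*s - 4)/(3*s^3 + 14*s^2 + 4*s - 12)
[2] reduce the series chain W1, [W2/(1-W2*W3)], W4 gives (12*s^2 + 8*s - 16)/(3*s^5 + 5*s^4 - 32*s^3 + 4*s^2 + 44*s - 24)
[3] reduce the feedback loop with forward (W1*[W2/(1-W2*W3)]*W4) and return W5, giving the overall T(s)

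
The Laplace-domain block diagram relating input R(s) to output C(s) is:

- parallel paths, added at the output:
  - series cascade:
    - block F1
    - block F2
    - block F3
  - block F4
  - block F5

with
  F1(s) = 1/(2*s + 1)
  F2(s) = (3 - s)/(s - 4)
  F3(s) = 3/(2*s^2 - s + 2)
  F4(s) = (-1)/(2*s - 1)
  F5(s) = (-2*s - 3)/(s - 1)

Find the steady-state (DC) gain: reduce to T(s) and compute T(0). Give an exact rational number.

[1] combine F1, F2, F3 in series gives (9 - 3*s)/(4*s^4 - 16*s^3 + 3*s^2 - 10*s - 8)
[2] combine (F1*F2*F3), F4, F5 in parallel gives (-16*s^6 + 44*s^5 + 84*s^4 - 45*s^3 + 121*s^2 - 30*s - 23)/(8*s^6 - 44*s^5 + 58*s^4 - 45*s^3 + 17*s^2 + 14*s - 8)
The step-2 result is T(s). Setting s = 0: T(0) = -23/(-8) = 23/8.

Hence the answer: 23/8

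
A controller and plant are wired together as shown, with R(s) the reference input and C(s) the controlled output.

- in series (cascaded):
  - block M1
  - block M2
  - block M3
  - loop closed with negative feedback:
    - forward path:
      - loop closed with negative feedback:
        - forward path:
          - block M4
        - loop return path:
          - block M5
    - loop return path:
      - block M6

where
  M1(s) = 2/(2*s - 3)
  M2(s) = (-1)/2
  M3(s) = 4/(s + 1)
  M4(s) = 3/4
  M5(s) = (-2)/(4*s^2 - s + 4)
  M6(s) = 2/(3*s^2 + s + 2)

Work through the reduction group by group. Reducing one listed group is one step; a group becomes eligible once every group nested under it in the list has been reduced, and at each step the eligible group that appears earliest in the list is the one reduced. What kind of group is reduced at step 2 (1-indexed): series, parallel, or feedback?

Step 1. collapse the loop (M4 forward, M5 return)
Step 2. feedback reduction of [M4/(1+M4*M5)], M6
Step 3. reduce the series chain M1, M2, M3, [[M4/(1+M4*M5)]/(1+[M4/(1+M4*M5)]*M6)]
The group at step 2 is a feedback group.

Hence the answer: feedback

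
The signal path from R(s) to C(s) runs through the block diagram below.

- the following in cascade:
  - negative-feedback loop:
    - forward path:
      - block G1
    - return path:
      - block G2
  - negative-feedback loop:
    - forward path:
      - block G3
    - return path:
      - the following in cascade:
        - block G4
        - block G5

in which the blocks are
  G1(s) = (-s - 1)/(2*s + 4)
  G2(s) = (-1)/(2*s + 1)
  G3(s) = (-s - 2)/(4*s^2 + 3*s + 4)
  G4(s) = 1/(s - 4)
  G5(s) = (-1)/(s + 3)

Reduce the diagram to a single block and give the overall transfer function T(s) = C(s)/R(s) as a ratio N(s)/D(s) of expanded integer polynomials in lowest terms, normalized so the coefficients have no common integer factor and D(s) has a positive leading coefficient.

The answer is (2*s^5 + 5*s^4 - 24*s^3 - 89*s^2 - 86*s - 24)/(16*s^6 + 40*s^5 - 179*s^4 - 678*s^3 - 848*s^2 - 701*s - 230).

Reasoning:
Step 1 - apply the feedback formula to G1, G2; result (-2*s^2 - 3*s - 1)/(4*s^2 + 11*s + 5)
Step 2 - reduce the series chain G4, G5; result (-1)/(s^2 - s - 12)
Step 3 - reduce the feedback loop with forward G3 and return (G4*G5); result (-s^3 - s^2 + 14*s + 24)/(4*s^4 - s^3 - 47*s^2 - 39*s - 46)
Step 4 - series reduction of [G1/(1+G1*G2)], [G3/(1+G3*(G4*G5))] - this is the overall T(s), already in the required normalized form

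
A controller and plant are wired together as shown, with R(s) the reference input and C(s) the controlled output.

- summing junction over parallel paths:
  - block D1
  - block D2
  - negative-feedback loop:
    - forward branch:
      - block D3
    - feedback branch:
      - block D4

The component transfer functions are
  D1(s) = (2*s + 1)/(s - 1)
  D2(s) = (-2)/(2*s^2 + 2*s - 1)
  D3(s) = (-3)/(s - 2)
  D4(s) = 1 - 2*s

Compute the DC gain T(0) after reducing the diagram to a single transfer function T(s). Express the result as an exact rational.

The answer is 8/5.

Reasoning:
(1) feedback reduction of D3, D4 -> (-3)/(7*s - 5)
(2) combine D1, D2, [D3/(1+D3*D4)] in parallel -> (28*s^4 + 16*s^3 - 44*s^2 + 26*s - 8)/(14*s^4 - 10*s^3 - 21*s^2 + 22*s - 5)
Evaluating the step-2 result (the overall T(s)) at s = 0 gives T(0) = -8/(-5) = 8/5.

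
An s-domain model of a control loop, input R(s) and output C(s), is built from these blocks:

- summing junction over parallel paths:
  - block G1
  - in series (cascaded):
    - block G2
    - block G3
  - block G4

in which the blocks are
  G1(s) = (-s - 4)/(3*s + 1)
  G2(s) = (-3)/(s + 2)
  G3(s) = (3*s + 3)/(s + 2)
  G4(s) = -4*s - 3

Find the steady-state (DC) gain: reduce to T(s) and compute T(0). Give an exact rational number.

The answer is -37/4.

Reasoning:
[1] reduce the series chain G2, G3 gives (-9*s - 9)/(s^2 + 4*s + 4)
[2] sum the parallel branches G1, (G2*G3), G4 gives (-12*s^4 - 62*s^3 - 138*s^2 - 120*s - 37)/(3*s^3 + 13*s^2 + 16*s + 4)
Evaluating the step-2 result (the overall T(s)) at s = 0 gives T(0) = -37/4.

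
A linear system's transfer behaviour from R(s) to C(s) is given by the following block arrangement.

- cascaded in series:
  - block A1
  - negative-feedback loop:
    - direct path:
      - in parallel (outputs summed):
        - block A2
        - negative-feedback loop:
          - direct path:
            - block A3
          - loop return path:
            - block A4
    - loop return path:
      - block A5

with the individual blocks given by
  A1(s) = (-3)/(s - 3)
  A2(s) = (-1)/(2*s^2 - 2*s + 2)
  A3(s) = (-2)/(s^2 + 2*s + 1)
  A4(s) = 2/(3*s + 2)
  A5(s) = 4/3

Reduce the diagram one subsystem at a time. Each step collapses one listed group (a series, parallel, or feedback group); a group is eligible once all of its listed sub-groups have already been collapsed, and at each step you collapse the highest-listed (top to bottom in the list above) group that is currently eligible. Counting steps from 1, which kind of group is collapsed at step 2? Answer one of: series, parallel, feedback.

Step 1: close the feedback loop around A3, A4
Step 2: add A2, [A3/(1+A3*A4)] (parallel)
Step 3: apply the feedback formula to (A2+[A3/(1+A3*A4)]), A5
Step 4: cascade A1, [(A2+[A3/(1+A3*A4)])/(1+(A2+[A3/(1+A3*A4)])*A5)]
At step 2 the group reduced is parallel.

Therefore the answer is parallel.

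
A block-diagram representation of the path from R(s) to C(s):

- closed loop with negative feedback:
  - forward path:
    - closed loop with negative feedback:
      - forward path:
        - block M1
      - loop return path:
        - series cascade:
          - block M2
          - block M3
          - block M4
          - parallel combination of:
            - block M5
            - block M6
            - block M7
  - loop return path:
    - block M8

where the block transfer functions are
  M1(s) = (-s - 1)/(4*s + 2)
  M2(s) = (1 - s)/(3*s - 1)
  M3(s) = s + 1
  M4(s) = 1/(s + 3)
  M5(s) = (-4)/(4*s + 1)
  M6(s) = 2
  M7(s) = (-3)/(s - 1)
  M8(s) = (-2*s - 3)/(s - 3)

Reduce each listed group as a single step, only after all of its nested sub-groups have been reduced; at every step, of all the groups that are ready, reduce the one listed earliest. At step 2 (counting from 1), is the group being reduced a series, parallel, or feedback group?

Step 1: parallel reduction of M5, M6, M7
Step 2: multiply M2, M3, M4, (M5+M6+M7) (series)
Step 3: close the feedback loop around M1, (M2*M3*M4*(M5+M6+M7))
Step 4: feedback reduction of [M1/(1+M1*(M2*M3*M4*(M5+M6+M7)))], M8
Step 2: series.

Hence the answer: series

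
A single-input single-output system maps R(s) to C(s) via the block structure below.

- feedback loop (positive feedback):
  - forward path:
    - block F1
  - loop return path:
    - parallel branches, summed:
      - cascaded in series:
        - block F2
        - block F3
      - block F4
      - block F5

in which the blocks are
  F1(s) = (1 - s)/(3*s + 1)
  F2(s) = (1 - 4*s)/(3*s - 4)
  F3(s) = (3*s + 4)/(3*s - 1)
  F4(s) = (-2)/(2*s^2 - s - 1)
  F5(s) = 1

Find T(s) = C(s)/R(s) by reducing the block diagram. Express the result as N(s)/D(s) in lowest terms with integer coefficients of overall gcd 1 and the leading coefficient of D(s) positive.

Reducing step by step:

[1] multiply F2, F3 (series) gives (-12*s^2 - 13*s + 4)/(9*s^2 - 15*s + 4)
[2] add (F2*F3), F4, F5 (parallel) gives (-6*s^4 - 53*s^3 + 29*s^2 + 50*s - 16)/(18*s^4 - 39*s^3 + 14*s^2 + 11*s - 4)
[3] reduce the feedback loop with forward F1 and return ((F2*F3)+F4+F5), which is the overall transfer function T(s) = C(s)/R(s) in lowest terms

Answer: (-18*s^4 + 39*s^3 - 14*s^2 - 11*s + 4)/(48*s^4 - 98*s^3 - 13*s^2 + 55*s - 12)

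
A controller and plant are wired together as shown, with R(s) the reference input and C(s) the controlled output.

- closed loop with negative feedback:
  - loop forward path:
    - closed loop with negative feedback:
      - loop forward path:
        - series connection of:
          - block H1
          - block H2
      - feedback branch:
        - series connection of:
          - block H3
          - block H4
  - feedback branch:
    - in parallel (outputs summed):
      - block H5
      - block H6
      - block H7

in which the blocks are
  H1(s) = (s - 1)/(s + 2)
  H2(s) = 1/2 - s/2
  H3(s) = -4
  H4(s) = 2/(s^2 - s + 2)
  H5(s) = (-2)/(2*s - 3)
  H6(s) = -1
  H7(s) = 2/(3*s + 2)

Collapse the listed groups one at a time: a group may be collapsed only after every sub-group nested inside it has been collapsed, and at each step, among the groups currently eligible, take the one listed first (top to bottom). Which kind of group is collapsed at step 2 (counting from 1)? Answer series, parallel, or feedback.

(1) series reduction of H1, H2
(2) multiply H3, H4 (series)
(3) feedback reduction of (H1*H2), (H3*H4)
(4) sum the parallel branches H5, H6, H7
(5) reduce the feedback loop with forward [(H1*H2)/(1+(H1*H2)*(H3*H4))] and return (H5+H6+H7)
The group at step 2 is a series group.

Answer: series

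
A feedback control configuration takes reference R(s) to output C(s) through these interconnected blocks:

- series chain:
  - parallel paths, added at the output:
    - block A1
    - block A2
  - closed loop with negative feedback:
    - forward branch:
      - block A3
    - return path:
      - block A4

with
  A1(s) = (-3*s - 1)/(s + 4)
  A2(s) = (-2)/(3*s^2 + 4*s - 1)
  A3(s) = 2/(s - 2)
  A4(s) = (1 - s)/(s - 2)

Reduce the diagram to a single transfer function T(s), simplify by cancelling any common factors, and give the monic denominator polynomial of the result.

Reducing step by step:

[1] reduce the parallel group A1, A2 -> (-9*s^3 - 15*s^2 - 3*s - 7)/(3*s^3 + 16*s^2 + 15*s - 4)
[2] apply the feedback formula to A3, A4 -> (2*s - 4)/(s^2 - 6*s + 6)
[3] multiply (A1+A2), [A3/(1+A3*A4)] (series) -> (-18*s^4 + 6*s^3 + 54*s^2 - 2*s + 28)/(3*s^5 - 2*s^4 - 63*s^3 + 2*s^2 + 114*s - 24)
T(s) is the step-3 result (common factors already cancelled). Leading coefficient of the denominator: 3. Divide through by 3 for the monic polynomial.

Answer: s^5 - 2*s^4/3 - 21*s^3 + 2*s^2/3 + 38*s - 8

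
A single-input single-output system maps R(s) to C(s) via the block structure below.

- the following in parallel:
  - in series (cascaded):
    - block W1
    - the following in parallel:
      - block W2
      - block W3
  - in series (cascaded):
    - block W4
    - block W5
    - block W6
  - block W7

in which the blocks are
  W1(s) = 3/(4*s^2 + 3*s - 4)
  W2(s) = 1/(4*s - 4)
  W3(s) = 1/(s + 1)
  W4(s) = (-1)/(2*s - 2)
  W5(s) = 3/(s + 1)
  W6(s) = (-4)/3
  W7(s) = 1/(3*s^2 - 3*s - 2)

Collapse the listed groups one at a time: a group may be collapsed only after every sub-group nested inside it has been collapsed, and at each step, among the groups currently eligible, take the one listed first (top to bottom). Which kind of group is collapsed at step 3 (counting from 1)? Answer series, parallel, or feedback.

The answer is series.

Reasoning:
Step 1 - add W2, W3 (parallel)
Step 2 - reduce the series chain W1, (W2+W3)
Step 3 - series reduction of W4, W5, W6
Step 4 - reduce the parallel group (W1*(W2+W3)), (W4*W5*W6), W7
The group at step 3 is a series group.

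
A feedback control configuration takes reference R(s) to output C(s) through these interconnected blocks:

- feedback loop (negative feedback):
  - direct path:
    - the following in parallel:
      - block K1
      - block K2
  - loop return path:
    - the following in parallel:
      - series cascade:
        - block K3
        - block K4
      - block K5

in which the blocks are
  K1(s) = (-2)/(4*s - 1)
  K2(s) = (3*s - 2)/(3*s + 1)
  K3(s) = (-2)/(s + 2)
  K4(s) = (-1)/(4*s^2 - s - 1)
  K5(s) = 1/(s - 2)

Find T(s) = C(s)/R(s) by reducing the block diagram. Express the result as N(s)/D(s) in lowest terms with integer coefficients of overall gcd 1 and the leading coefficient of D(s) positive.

Step 1 - parallel reduction of K1, K2; result (12*s^2 - 17*s)/(12*s^2 + s - 1)
Step 2 - multiply K3, K4 (series); result 2/(4*s^3 + 7*s^2 - 3*s - 2)
Step 3 - add (K3*K4), K5 (parallel); result (4*s^3 + 7*s^2 - s - 6)/(4*s^4 - s^3 - 17*s^2 + 4*s + 4)
Step 4 - apply the feedback formula to (K1+K2), ((K3*K4)+K5), which is the overall transfer function T(s) = C(s)/R(s) in lowest terms

Hence the answer: (48*s^6 - 80*s^5 - 187*s^4 + 337*s^3 - 20*s^2 - 68*s)/(48*s^6 + 40*s^5 - 193*s^4 - 99*s^3 + 14*s^2 + 102*s - 4)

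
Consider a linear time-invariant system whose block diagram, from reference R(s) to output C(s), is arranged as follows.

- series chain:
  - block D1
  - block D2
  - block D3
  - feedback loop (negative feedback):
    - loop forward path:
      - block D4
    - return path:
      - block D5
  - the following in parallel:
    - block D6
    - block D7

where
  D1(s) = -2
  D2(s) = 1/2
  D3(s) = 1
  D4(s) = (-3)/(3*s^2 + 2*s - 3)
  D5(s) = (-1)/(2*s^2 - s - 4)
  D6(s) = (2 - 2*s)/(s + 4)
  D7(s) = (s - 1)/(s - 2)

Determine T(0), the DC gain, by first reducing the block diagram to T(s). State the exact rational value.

1. reduce the feedback loop with forward D4 and return D5; result (-6*s^2 + 3*s + 12)/(6*s^4 + s^3 - 20*s^2 - 5*s + 15)
2. combine D6, D7 in parallel; result (-s^2 + 9*s - 8)/(s^2 + 2*s - 8)
3. multiply D1, D2, D3, [D4/(1+D4*D5)], (D6+D7) (series); result (-6*s^4 + 57*s^3 - 63*s^2 - 84*s + 96)/(6*s^6 + 13*s^5 - 66*s^4 - 53*s^3 + 165*s^2 + 70*s - 120)
Evaluating the step-3 result (the overall T(s)) at s = 0 gives T(0) = 96/(-120) = -4/5.

Hence the answer: -4/5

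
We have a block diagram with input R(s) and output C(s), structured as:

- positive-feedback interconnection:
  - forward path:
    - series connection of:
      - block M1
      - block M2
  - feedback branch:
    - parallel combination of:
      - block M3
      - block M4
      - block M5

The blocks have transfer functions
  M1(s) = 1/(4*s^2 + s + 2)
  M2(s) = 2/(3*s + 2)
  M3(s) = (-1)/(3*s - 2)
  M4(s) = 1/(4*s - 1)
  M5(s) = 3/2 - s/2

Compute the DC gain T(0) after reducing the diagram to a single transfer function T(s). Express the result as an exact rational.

First reduce the diagram to T(s).

(1) series reduction of M1, M2: 2/(12*s^3 + 11*s^2 + 8*s + 4)
(2) sum the parallel branches M3, M4, M5: (-12*s^3 + 47*s^2 - 37*s + 4)/(24*s^2 - 22*s + 4)
(3) apply the feedback formula to (M1*M2), (M3+M4+M5): (24*s^2 - 22*s + 4)/(144*s^5 + 11*s^3 - 65*s^2 + 9*s + 4)
The step-3 result is T(s). Setting s = 0: T(0) = 4/4 = 1.

Answer: 1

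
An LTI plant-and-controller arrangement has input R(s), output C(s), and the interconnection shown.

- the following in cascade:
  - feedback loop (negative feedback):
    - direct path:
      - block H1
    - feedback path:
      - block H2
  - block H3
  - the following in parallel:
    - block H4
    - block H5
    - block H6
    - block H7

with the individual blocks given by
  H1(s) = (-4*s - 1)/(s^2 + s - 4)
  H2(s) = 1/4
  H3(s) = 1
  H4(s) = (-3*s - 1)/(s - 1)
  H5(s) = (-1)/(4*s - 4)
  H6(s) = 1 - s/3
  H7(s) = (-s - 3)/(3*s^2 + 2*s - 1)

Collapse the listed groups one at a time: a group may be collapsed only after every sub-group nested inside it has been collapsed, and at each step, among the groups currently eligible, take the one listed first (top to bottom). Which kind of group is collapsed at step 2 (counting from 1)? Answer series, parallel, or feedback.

Reducing step by step:

1. close the feedback loop around H1, H2
2. add H4, H5, H6, H7 (parallel)
3. multiply [H1/(1+H1*H2)], H3, (H4+H5+H6+H7) (series)
So the answer for step 2 is parallel.

Answer: parallel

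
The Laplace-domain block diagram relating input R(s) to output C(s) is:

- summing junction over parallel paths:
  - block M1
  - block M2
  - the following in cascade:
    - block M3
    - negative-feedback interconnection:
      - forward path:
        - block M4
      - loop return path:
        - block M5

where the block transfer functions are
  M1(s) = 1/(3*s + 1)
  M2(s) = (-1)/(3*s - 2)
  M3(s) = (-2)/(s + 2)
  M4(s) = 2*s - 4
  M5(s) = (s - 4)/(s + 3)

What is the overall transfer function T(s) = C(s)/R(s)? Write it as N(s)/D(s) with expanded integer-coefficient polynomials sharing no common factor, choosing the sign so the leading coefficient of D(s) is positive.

Answer: (-36*s^4 - 30*s^3 + 257*s^2 - 55*s - 162)/(18*s^5 - 69*s^4 - 10*s^3 + 365*s^2 - 108*s - 76)

Working:
Step 1. collapse the loop (M4 forward, M5 return) = (2*s^2 + 2*s - 12)/(2*s^2 - 11*s + 19)
Step 2. cascade M3, [M4/(1+M4*M5)] = (-4*s^2 - 4*s + 24)/(2*s^3 - 7*s^2 - 3*s + 38)
Step 3. parallel reduction of M1, M2, (M3*[M4/(1+M4*M5)]): this yields T(s), and no further normalization is needed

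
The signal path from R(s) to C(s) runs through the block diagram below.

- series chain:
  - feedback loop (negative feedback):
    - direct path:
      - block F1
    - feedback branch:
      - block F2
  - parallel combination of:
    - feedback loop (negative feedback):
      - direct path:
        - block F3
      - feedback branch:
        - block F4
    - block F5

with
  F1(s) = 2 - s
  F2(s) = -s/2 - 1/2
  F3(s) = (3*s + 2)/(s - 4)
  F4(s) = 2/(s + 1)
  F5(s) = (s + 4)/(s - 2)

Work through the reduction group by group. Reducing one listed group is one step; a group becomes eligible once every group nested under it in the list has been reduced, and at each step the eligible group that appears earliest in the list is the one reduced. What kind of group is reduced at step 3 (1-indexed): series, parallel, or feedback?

(1) collapse the loop (F1 forward, F2 return)
(2) feedback reduction of F3, F4
(3) reduce the parallel group [F3/(1+F3*F4)], F5
(4) reduce the series chain [F1/(1+F1*F2)], ([F3/(1+F3*F4)]+F5)
Step 3: parallel.

Therefore the answer is parallel.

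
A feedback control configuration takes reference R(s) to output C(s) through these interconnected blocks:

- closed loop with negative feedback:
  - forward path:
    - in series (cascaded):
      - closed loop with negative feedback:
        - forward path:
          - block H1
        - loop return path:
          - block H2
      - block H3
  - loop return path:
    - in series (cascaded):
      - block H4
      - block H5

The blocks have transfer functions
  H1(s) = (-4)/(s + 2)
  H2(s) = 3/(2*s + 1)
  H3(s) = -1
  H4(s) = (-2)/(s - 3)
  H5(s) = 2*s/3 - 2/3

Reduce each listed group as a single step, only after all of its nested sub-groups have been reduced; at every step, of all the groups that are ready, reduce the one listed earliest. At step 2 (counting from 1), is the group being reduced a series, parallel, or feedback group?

[1] collapse the loop (H1 forward, H2 return)
[2] reduce the series chain [H1/(1+H1*H2)], H3
[3] reduce the series chain H4, H5
[4] close the feedback loop around ([H1/(1+H1*H2)]*H3), (H4*H5)
So the answer for step 2 is series.

Hence the answer: series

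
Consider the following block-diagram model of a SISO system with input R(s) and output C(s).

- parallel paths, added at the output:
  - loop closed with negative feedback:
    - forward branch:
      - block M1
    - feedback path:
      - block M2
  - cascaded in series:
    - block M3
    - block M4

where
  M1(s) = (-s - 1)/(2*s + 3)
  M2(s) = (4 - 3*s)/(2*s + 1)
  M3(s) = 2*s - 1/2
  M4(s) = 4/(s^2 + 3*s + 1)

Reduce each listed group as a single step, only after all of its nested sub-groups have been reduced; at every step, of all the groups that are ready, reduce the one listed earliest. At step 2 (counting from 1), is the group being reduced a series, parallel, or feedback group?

1. collapse the loop (M1 forward, M2 return)
2. series reduction of M3, M4
3. combine [M1/(1+M1*M2)], (M3*M4) in parallel
Step 2: series.

Therefore the answer is series.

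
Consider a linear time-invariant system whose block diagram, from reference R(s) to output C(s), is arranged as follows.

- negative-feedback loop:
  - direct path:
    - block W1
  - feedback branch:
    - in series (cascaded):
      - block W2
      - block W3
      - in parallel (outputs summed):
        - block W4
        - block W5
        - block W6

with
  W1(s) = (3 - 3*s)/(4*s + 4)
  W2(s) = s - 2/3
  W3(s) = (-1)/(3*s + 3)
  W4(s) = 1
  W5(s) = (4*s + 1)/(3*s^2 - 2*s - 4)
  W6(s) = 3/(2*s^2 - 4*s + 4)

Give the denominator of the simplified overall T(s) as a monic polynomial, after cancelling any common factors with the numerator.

Answer: s^6 - 17*s^5/15 - 19*s^4/18 + 61*s^3/30 + 8*s^2/45 - 14*s/9 - 8/3

Working:
Step 1. combine W4, W5, W6 in parallel -> (6*s^4 - 8*s^3 + 7*s^2 + 14*s - 24)/(6*s^4 - 16*s^3 + 12*s^2 + 8*s - 16)
Step 2. multiply W2, W3, (W4+W5+W6) (series) -> (-18*s^5 + 36*s^4 - 37*s^3 - 28*s^2 + 100*s - 48)/(54*s^5 - 90*s^4 - 36*s^3 + 180*s^2 - 72*s - 144)
Step 3. collapse the loop (W1 forward, (W2*W3*(W4+W5+W6)) return) -> (-54*s^6 + 144*s^5 - 54*s^4 - 216*s^3 + 252*s^2 + 72*s - 144)/(90*s^6 - 102*s^5 - 95*s^4 + 183*s^3 + 16*s^2 - 140*s - 240)
T(s) is the step-3 result (common factors already cancelled). Leading coefficient of the denominator: 90. Divide through by 90 for the monic polynomial.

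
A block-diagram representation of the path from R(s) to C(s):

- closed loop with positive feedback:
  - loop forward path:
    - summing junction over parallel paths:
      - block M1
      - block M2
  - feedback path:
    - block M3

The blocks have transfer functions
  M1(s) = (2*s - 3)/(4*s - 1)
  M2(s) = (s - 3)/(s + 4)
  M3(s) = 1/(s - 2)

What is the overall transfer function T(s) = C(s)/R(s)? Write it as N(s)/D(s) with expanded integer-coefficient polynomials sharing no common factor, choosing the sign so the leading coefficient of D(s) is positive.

Step 1 - combine M1, M2 in parallel = (6*s^2 - 8*s - 9)/(4*s^2 + 15*s - 4)
Step 2 - apply the feedback formula to (M1+M2), M3: this yields T(s), and no further normalization is needed

Answer: (6*s^3 - 20*s^2 + 7*s + 18)/(4*s^3 + s^2 - 26*s + 17)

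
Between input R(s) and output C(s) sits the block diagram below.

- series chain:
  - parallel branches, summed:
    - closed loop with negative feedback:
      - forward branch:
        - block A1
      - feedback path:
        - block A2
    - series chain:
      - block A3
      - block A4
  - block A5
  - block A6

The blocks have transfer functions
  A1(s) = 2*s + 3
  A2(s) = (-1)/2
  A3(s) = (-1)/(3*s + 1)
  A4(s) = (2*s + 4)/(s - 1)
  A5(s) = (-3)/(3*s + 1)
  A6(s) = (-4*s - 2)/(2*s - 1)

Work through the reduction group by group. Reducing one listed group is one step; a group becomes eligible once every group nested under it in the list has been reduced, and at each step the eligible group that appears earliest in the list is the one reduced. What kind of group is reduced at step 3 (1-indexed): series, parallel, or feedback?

Step 1. reduce the feedback loop with forward A1 and return A2
Step 2. series reduction of A3, A4
Step 3. sum the parallel branches [A1/(1+A1*A2)], (A3*A4)
Step 4. combine ([A1/(1+A1*A2)]+(A3*A4)), A5, A6 in series
So the answer for step 3 is parallel.

Therefore the answer is parallel.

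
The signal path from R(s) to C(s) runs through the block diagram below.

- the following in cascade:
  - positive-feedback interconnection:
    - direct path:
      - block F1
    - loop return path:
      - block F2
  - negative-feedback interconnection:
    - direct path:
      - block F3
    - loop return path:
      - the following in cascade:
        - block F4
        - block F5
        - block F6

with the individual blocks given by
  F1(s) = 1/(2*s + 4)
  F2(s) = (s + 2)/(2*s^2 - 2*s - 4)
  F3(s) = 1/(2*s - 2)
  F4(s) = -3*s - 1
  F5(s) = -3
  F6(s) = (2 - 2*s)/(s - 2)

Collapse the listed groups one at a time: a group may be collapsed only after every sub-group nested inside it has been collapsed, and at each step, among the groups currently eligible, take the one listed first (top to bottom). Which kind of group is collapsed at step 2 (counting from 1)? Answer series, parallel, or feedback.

[1] reduce the feedback loop with forward F1 and return F2
[2] reduce the series chain F4, F5, F6
[3] feedback reduction of F3, (F4*F5*F6)
[4] multiply [F1/(1-F1*F2)], [F3/(1+F3*(F4*F5*F6))] (series)
At step 2 the group reduced is series.

Therefore the answer is series.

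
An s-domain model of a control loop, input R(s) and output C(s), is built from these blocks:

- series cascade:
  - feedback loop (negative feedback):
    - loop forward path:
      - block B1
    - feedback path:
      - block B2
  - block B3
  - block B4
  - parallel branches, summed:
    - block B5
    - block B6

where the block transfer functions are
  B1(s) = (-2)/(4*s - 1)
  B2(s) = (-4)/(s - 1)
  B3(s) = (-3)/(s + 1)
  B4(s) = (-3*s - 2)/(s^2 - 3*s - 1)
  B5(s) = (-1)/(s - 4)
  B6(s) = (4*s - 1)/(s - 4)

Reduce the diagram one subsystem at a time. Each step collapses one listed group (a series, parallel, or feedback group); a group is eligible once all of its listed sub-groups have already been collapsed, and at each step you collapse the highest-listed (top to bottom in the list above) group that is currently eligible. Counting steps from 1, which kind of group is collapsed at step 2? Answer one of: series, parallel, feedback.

(1) reduce the feedback loop with forward B1 and return B2
(2) add B5, B6 (parallel)
(3) series reduction of [B1/(1+B1*B2)], B3, B4, (B5+B6)
Step 2: parallel.

Hence the answer: parallel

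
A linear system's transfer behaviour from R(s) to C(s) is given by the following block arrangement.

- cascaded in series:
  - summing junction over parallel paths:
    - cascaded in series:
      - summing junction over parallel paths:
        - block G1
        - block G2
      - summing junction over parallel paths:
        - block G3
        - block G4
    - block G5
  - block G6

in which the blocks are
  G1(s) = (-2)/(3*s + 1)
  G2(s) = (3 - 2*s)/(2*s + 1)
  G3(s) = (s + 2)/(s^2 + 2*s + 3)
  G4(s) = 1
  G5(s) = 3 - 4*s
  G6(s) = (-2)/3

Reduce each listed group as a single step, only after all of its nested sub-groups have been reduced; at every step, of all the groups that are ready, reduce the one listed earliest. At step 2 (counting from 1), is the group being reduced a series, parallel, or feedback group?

The answer is parallel.

Reasoning:
(1) parallel reduction of G1, G2
(2) reduce the parallel group G3, G4
(3) multiply (G1+G2), (G3+G4) (series)
(4) combine ((G1+G2)*(G3+G4)), G5 in parallel
(5) combine (((G1+G2)*(G3+G4))+G5), G6 in series
Step 2: parallel.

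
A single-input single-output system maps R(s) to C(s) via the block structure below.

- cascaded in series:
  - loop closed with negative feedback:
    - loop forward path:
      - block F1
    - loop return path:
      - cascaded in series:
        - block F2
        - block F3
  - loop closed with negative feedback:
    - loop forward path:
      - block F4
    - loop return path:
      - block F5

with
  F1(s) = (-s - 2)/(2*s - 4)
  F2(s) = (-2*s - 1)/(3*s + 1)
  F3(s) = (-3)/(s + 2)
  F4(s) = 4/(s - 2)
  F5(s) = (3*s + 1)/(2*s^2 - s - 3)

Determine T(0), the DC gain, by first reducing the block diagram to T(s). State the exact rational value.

1. combine F2, F3 in series; result (6*s + 3)/(3*s^2 + 7*s + 2)
2. collapse the loop (F1 forward, (F2*F3) return); result (-3*s^2 - 7*s - 2)/(6*s^2 - 16*s - 7)
3. feedback reduction of F4, F5; result (8*s^2 - 4*s - 12)/(2*s^3 - 5*s^2 + 11*s + 10)
4. multiply [F1/(1+F1*(F2*F3))], [F4/(1+F4*F5)] (series); result (-24*s^4 - 44*s^3 + 48*s^2 + 92*s + 24)/(12*s^5 - 62*s^4 + 132*s^3 - 81*s^2 - 237*s - 70)
Evaluating the step-4 result (the overall T(s)) at s = 0 gives T(0) = 24/(-70) = -12/35.

Therefore the answer is -12/35.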